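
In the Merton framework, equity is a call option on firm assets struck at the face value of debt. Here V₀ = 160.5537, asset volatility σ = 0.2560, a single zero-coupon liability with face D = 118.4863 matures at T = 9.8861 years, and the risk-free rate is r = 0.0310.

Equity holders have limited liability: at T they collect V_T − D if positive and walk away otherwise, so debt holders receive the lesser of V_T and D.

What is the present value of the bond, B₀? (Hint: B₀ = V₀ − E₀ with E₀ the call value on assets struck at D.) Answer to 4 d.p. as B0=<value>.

d₁ = [ln(V₀/D) + (r + σ²/2)T] / (σ√T)
   = [ln(160.5537/118.4863) + (0.0310 + 0.5·0.2560²)·9.8861] / (0.2560·√9.8861)
   = [0.303831 + 0.630417] / 0.804920 = 1.160672
d₂ = d₁ − σ√T = 1.160672 − 0.804920 = 0.355753
N(d₁) = 0.877112,  N(d₂) = 0.638987,  e^(−rT) = 0.736041
E₀ = V₀·N(d₁) − D·e^(−rT)·N(d₂)
   = 160.5537·0.877112 − 118.4863·0.736041·0.638987 = 85.097059
B₀ = V₀ − E₀ = 160.5537 − 85.097059 = 75.456641

B0=75.4566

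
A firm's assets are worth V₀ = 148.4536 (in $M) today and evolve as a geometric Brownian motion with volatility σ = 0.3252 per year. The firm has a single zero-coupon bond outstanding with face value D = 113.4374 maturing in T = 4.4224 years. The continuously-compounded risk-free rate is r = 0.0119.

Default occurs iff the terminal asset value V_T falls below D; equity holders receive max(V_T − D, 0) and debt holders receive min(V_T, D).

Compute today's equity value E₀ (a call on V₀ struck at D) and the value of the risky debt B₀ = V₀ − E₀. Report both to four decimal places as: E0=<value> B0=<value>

d₁ = [ln(V₀/D) + (r + σ²/2)T] / (σ√T)
   = [ln(148.4536/113.4374) + (0.0119 + 0.5·0.3252²)·4.4224] / (0.3252·√4.4224)
   = [0.269021 + 0.286472] / 0.683879 = 0.812268
d₂ = d₁ − σ√T = 0.812268 − 0.683879 = 0.128389
N(d₁) = 0.791681,  N(d₂) = 0.551079,  e^(−rT) = 0.948734
E₀ = V₀·N(d₁) − D·e^(−rT)·N(d₂)
   = 148.4536·0.791681 − 113.4374·0.948734·0.551079 = 58.219682
B₀ = V₀ − E₀ = 148.4536 − 58.219682 = 90.233918

E0=58.2197 B0=90.2339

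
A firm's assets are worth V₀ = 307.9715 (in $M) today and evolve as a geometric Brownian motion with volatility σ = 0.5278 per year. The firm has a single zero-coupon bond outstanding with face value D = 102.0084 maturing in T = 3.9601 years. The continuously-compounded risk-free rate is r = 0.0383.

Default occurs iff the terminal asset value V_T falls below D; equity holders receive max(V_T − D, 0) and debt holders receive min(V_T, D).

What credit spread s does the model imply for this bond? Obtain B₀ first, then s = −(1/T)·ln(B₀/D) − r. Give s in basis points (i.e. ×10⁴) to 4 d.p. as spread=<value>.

d₁ = [ln(V₀/D) + (r + σ²/2)T] / (σ√T)
   = [ln(307.9715/102.0084) + (0.0383 + 0.5·0.5278²)·3.9601] / (0.5278·√3.9601)
   = [1.104952 + 0.703260] / 1.050322 = 1.721579
d₂ = d₁ − σ√T = 1.721579 − 1.050322 = 0.671257
N(d₁) = 0.957427,  N(d₂) = 0.748972,  e^(−rT) = 0.859270
E₀ = V₀·N(d₁) − D·e^(−rT)·N(d₂)
   = 307.9715·0.957427 − 102.0084·0.859270·0.748972 = 229.210816
B₀ = V₀ − E₀ = 307.9715 − 229.210816 = 78.760684
spread = −(1/T)·ln(B₀/D) − r = −(1/3.9601)·ln(78.760684/102.0084) − 0.0383 = 0.02701179
in basis points: 0.02701179 × 10⁴ = 270.1179 bp

spread=270.1179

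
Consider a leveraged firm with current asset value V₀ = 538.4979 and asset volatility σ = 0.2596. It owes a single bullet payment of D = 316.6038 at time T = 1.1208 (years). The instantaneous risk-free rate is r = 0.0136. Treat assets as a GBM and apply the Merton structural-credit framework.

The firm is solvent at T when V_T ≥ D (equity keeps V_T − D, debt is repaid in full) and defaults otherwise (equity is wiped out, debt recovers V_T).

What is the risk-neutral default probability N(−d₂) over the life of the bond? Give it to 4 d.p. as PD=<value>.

PD=0.0321

d₁ = [ln(V₀/D) + (r + σ²/2)T] / (σ√T)
   = [ln(538.4979/316.6038) + (0.0136 + 0.5·0.2596²)·1.1208] / (0.2596·√1.1208)
   = [0.531132 + 0.053009] / 0.274833 = 2.125444
d₂ = d₁ − σ√T = 2.125444 − 0.274833 = 1.850611
risk-neutral PD = N(−d₂) = N(-1.850611) = 0.032113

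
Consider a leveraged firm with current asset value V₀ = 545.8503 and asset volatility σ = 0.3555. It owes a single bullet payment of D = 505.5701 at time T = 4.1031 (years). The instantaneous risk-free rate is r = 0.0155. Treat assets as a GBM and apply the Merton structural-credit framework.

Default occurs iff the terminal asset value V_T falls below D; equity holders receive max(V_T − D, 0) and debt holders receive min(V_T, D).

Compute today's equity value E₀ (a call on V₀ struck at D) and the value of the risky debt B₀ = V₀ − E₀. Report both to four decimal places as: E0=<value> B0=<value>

d₁ = [ln(V₀/D) + (r + σ²/2)T] / (σ√T)
   = [ln(545.8503/505.5701) + (0.0155 + 0.5·0.3555²)·4.1031] / (0.3555·√4.1031)
   = [0.076658 + 0.322873] / 0.720105 = 0.554824
d₂ = d₁ − σ√T = 0.554824 − 0.720105 = -0.165281
N(d₁) = 0.710493,  N(d₂) = 0.434362,  e^(−rT) = 0.938382
E₀ = V₀·N(d₁) − D·e^(−rT)·N(d₂)
   = 545.8503·0.710493 − 505.5701·0.938382·0.434362 = 181.753636
B₀ = V₀ − E₀ = 545.8503 − 181.753636 = 364.096664

E0=181.7536 B0=364.0967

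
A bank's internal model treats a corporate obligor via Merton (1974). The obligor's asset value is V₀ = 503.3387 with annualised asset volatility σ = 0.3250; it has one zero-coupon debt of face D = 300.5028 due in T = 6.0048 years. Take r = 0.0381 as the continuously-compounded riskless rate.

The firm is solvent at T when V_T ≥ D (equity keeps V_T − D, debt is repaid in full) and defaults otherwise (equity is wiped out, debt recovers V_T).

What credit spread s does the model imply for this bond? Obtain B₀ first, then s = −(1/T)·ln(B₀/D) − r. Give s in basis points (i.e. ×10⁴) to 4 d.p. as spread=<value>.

d₁ = [ln(V₀/D) + (r + σ²/2)T] / (σ√T)
   = [ln(503.3387/300.5028) + (0.0381 + 0.5·0.3250²)·6.0048] / (0.3250·√6.0048)
   = [0.515806 + 0.545911] / 0.796403 = 1.333142
d₂ = d₁ − σ√T = 1.333142 − 0.796403 = 0.536739
N(d₁) = 0.908757,  N(d₂) = 0.704276,  e^(−rT) = 0.795501
E₀ = V₀·N(d₁) − D·e^(−rT)·N(d₂)
   = 503.3387·0.908757 − 300.5028·0.795501·0.704276 = 289.055294
B₀ = V₀ − E₀ = 503.3387 − 289.055294 = 214.283406
spread = −(1/T)·ln(B₀/D) − r = −(1/6.0048)·ln(214.283406/300.5028) − 0.0381 = 0.01821455
in basis points: 0.01821455 × 10⁴ = 182.1455 bp

spread=182.1455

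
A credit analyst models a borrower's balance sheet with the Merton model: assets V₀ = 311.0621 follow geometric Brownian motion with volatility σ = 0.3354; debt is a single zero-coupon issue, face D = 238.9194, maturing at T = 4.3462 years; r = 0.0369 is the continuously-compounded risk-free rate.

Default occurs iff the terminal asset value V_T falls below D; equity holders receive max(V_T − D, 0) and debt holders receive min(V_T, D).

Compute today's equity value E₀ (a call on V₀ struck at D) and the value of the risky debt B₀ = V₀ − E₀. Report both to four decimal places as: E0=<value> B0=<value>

d₁ = [ln(V₀/D) + (r + σ²/2)T] / (σ√T)
   = [ln(311.0621/238.9194) + (0.0369 + 0.5·0.3354²)·4.3462] / (0.3354·√4.3462)
   = [0.263866 + 0.404834] / 0.699227 = 0.956342
d₂ = d₁ − σ√T = 0.956342 − 0.699227 = 0.257116
N(d₁) = 0.830550,  N(d₂) = 0.601455,  e^(−rT) = 0.851824
E₀ = V₀·N(d₁) − D·e^(−rT)·N(d₂)
   = 311.0621·0.830550 − 238.9194·0.851824·0.601455 = 135.946119
B₀ = V₀ − E₀ = 311.0621 − 135.946119 = 175.115981

E0=135.9461 B0=175.1160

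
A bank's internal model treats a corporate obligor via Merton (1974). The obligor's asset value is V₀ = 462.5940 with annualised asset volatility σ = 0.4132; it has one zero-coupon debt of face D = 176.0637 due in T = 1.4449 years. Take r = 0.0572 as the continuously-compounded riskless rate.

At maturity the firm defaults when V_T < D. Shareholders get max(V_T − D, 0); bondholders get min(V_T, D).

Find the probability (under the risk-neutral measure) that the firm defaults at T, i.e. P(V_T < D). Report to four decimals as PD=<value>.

PD=0.0312

d₁ = [ln(V₀/D) + (r + σ²/2)T] / (σ√T)
   = [ln(462.5940/176.0637) + (0.0572 + 0.5·0.4132²)·1.4449] / (0.4132·√1.4449)
   = [0.966004 + 0.205995] / 0.496683 = 2.359653
d₂ = d₁ − σ√T = 2.359653 − 0.496683 = 1.862970
risk-neutral PD = N(−d₂) = N(-1.862970) = 0.031233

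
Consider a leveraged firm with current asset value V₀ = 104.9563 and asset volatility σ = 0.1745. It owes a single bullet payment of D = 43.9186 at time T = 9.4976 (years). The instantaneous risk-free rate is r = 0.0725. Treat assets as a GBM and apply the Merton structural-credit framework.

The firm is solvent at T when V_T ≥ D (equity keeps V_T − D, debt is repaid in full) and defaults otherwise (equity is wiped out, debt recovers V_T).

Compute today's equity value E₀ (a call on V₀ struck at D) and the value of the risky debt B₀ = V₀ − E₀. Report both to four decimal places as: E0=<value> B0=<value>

d₁ = [ln(V₀/D) + (r + σ²/2)T] / (σ√T)
   = [ln(104.9563/43.9186) + (0.0725 + 0.5·0.1745²)·9.4976] / (0.1745·√9.4976)
   = [0.871206 + 0.833178] / 0.537777 = 3.169313
d₂ = d₁ − σ√T = 3.169313 − 0.537777 = 2.631536
N(d₁) = 0.999236,  N(d₂) = 0.995750,  e^(−rT) = 0.502291
E₀ = V₀·N(d₁) − D·e^(−rT)·N(d₂)
   = 104.9563·0.999236 − 43.9186·0.502291·0.995750 = 82.909958
B₀ = V₀ − E₀ = 104.9563 − 82.909958 = 22.046342

E0=82.9100 B0=22.0463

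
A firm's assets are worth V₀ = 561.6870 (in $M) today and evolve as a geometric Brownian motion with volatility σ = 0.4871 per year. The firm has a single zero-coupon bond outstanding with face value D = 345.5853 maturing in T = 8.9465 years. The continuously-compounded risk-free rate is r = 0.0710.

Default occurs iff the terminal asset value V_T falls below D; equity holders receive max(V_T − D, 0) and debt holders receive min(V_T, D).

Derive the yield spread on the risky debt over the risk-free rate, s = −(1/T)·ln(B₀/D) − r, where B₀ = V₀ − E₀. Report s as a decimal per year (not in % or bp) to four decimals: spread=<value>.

spread=0.0364

d₁ = [ln(V₀/D) + (r + σ²/2)T] / (σ√T)
   = [ln(561.6870/345.5853) + (0.0710 + 0.5·0.4871²)·8.9465] / (0.4871·√8.9465)
   = [0.485705 + 1.696553] / 1.456950 = 1.497827
d₂ = d₁ − σ√T = 1.497827 − 1.456950 = 0.040876
N(d₁) = 0.932911,  N(d₂) = 0.516303,  e^(−rT) = 0.529829
E₀ = V₀·N(d₁) − D·e^(−rT)·N(d₂)
   = 561.6870·0.932911 − 345.5853·0.529829·0.516303 = 429.468331
B₀ = V₀ − E₀ = 561.6870 − 429.468331 = 132.218669
spread = −(1/T)·ln(B₀/D) − r = −(1/8.9465)·ln(132.218669/345.5853) − 0.0710 = 0.03639198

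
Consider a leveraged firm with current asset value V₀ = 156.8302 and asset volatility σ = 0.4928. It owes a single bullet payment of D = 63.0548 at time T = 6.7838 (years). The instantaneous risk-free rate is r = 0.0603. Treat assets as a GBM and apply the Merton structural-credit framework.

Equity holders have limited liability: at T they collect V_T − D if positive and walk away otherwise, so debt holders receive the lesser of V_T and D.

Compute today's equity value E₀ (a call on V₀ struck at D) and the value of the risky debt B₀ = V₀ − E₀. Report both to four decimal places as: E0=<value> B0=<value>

E0=122.1437 B0=34.6865

d₁ = [ln(V₀/D) + (r + σ²/2)T] / (σ√T)
   = [ln(156.8302/63.0548) + (0.0603 + 0.5·0.4928²)·6.7838] / (0.4928·√6.7838)
   = [0.911160 + 1.232792] / 1.283534 = 1.670351
d₂ = d₁ − σ√T = 1.670351 − 1.283534 = 0.386818
N(d₁) = 0.952575,  N(d₂) = 0.650554,  e^(−rT) = 0.664272
E₀ = V₀·N(d₁) − D·e^(−rT)·N(d₂)
   = 156.8302·0.952575 − 63.0548·0.664272·0.650554 = 122.143703
B₀ = V₀ − E₀ = 156.8302 − 122.143703 = 34.686497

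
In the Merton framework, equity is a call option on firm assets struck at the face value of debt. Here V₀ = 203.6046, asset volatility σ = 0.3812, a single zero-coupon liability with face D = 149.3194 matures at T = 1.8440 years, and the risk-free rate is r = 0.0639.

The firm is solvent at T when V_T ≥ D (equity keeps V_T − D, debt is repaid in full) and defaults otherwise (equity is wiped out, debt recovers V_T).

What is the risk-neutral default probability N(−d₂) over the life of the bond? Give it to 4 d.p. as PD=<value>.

d₁ = [ln(V₀/D) + (r + σ²/2)T] / (σ√T)
   = [ln(203.6046/149.3194) + (0.0639 + 0.5·0.3812²)·1.8440] / (0.3812·√1.8440)
   = [0.310092 + 0.251811] / 0.517647 = 1.085495
d₂ = d₁ − σ√T = 1.085495 − 0.517647 = 0.567849
risk-neutral PD = N(−d₂) = N(-0.567849) = 0.285069

PD=0.2851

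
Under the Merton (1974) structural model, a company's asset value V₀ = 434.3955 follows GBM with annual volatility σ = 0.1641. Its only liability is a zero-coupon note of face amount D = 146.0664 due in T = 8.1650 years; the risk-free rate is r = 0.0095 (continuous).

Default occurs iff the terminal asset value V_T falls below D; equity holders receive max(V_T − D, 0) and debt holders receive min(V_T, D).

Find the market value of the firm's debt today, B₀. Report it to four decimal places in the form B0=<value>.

d₁ = [ln(V₀/D) + (r + σ²/2)T] / (σ√T)
   = [ln(434.3955/146.0664) + (0.0095 + 0.5·0.1641²)·8.1650] / (0.1641·√8.1650)
   = [1.089894 + 0.187504] / 0.468907 = 2.724205
d₂ = d₁ − σ√T = 2.724205 − 0.468907 = 2.255298
N(d₁) = 0.996777,  N(d₂) = 0.987943,  e^(−rT) = 0.925365
E₀ = V₀·N(d₁) − D·e^(−rT)·N(d₂)
   = 434.3955·0.996777 − 146.0664·0.925365·0.987943 = 299.460572
B₀ = V₀ − E₀ = 434.3955 − 299.460572 = 134.934928

B0=134.9349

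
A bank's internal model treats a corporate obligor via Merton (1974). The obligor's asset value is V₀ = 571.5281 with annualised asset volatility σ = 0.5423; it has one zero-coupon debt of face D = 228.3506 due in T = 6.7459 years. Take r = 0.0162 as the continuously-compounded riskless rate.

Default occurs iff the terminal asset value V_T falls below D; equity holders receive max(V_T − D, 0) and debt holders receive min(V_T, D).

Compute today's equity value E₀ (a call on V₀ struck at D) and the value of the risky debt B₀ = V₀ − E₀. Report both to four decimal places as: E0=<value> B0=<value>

d₁ = [ln(V₀/D) + (r + σ²/2)T] / (σ√T)
   = [ln(571.5281/228.3506) + (0.0162 + 0.5·0.5423²)·6.7459] / (0.5423·√6.7459)
   = [0.917431 + 1.101232] / 1.408509 = 1.433192
d₂ = d₁ − σ√T = 1.433192 − 1.408509 = 0.024683
N(d₁) = 0.924099,  N(d₂) = 0.509846,  e^(−rT) = 0.896476
E₀ = V₀·N(d₁) − D·e^(−rT)·N(d₂)
   = 571.5281·0.924099 − 228.3506·0.896476·0.509846 = 423.777211
B₀ = V₀ − E₀ = 571.5281 − 423.777211 = 147.750889

E0=423.7772 B0=147.7509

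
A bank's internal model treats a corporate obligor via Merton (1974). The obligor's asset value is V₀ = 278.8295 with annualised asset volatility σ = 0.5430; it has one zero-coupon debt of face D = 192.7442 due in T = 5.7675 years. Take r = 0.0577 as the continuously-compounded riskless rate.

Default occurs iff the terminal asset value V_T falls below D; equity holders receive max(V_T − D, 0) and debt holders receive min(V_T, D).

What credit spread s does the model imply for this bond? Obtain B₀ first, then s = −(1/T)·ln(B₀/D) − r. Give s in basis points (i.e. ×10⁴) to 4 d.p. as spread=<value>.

spread=641.5307

d₁ = [ln(V₀/D) + (r + σ²/2)T] / (σ√T)
   = [ln(278.8295/192.7442) + (0.0577 + 0.5·0.5430²)·5.7675] / (0.5430·√5.7675)
   = [0.369237 + 1.183056] / 1.304048 = 1.190364
d₂ = d₁ − σ√T = 1.190364 − 1.304048 = -0.113684
N(d₁) = 0.883048,  N(d₂) = 0.454744,  e^(−rT) = 0.716924
E₀ = V₀·N(d₁) − D·e^(−rT)·N(d₂)
   = 278.8295·0.883048 − 192.7442·0.716924·0.454744 = 183.382003
B₀ = V₀ − E₀ = 278.8295 − 183.382003 = 95.447497
spread = −(1/T)·ln(B₀/D) − r = −(1/5.7675)·ln(95.447497/192.7442) − 0.0577 = 0.06415307
in basis points: 0.06415307 × 10⁴ = 641.5307 bp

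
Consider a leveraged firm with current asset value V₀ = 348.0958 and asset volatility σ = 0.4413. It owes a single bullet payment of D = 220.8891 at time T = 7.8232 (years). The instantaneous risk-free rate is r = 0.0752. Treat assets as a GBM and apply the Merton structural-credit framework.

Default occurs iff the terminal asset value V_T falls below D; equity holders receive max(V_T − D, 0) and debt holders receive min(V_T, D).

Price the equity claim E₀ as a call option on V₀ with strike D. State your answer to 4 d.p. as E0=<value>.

E0=250.7062

d₁ = [ln(V₀/D) + (r + σ²/2)T] / (σ√T)
   = [ln(348.0958/220.8891) + (0.0752 + 0.5·0.4413²)·7.8232] / (0.4413·√7.8232)
   = [0.454817 + 1.350072] / 1.234315 = 1.462259
d₂ = d₁ − σ√T = 1.462259 − 1.234315 = 0.227944
N(d₁) = 0.928165,  N(d₂) = 0.590155,  e^(−rT) = 0.555268
E₀ = V₀·N(d₁) − D·e^(−rT)·N(d₂)
   = 348.0958·0.928165 − 220.8891·0.555268·0.590155 = 250.706243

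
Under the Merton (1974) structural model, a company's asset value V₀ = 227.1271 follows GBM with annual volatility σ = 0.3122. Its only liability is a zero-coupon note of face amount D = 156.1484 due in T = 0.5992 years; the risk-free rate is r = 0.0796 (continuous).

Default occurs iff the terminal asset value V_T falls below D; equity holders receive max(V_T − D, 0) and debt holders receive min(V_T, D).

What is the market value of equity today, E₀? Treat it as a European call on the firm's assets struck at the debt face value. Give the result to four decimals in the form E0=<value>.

E0=78.9702

d₁ = [ln(V₀/D) + (r + σ²/2)T] / (σ√T)
   = [ln(227.1271/156.1484) + (0.0796 + 0.5·0.3122²)·0.5992] / (0.3122·√0.5992)
   = [0.374703 + 0.076898] / 0.241668 = 1.868685
d₂ = d₁ − σ√T = 1.868685 − 0.241668 = 1.627017
N(d₁) = 0.969167,  N(d₂) = 0.948133,  e^(−rT) = 0.953423
E₀ = V₀·N(d₁) − D·e^(−rT)·N(d₂)
   = 227.1271·0.969167 − 156.1484·0.953423·0.948133 = 78.970182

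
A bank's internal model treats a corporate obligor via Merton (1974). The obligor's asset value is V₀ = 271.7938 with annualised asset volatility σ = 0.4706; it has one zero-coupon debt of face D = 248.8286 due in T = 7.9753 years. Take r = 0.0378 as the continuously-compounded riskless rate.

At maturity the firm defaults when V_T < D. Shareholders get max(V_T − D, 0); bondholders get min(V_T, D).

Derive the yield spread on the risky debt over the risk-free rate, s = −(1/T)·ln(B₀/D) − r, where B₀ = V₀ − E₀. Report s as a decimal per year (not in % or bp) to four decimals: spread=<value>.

d₁ = [ln(V₀/D) + (r + σ²/2)T] / (σ√T)
   = [ln(271.7938/248.8286) + (0.0378 + 0.5·0.4706²)·7.9753] / (0.4706·√7.9753)
   = [0.088279 + 1.184589] / 1.329001 = 0.957763
d₂ = d₁ − σ√T = 0.957763 − 1.329001 = -0.371239
N(d₁) = 0.830909,  N(d₂) = 0.355230,  e^(−rT) = 0.739733
E₀ = V₀·N(d₁) − D·e^(−rT)·N(d₂)
   = 271.7938·0.830909 − 248.8286·0.739733·0.355230 = 160.449879
B₀ = V₀ − E₀ = 271.7938 − 160.449879 = 111.343921
spread = −(1/T)·ln(B₀/D) − r = −(1/7.9753)·ln(111.343921/248.8286) − 0.0378 = 0.06302887

spread=0.0630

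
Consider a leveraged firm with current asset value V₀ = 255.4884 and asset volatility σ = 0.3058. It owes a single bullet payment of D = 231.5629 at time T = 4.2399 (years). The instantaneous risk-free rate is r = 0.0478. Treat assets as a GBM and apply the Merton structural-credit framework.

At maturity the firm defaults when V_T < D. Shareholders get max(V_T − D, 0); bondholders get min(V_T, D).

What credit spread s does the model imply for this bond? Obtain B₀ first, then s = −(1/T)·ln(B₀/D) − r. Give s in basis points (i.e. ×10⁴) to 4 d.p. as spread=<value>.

d₁ = [ln(V₀/D) + (r + σ²/2)T] / (σ√T)
   = [ln(255.4884/231.5629) + (0.0478 + 0.5·0.3058²)·4.2399] / (0.3058·√4.2399)
   = [0.098325 + 0.400911] / 0.629673 = 0.792851
d₂ = d₁ − σ√T = 0.792851 − 0.629673 = 0.163177
N(d₁) = 0.786068,  N(d₂) = 0.564811,  e^(−rT) = 0.816550
E₀ = V₀·N(d₁) − D·e^(−rT)·N(d₂)
   = 255.4884·0.786068 − 231.5629·0.816550·0.564811 = 94.035253
B₀ = V₀ − E₀ = 255.4884 − 94.035253 = 161.453147
spread = −(1/T)·ln(B₀/D) − r = −(1/4.2399)·ln(161.453147/231.5629) − 0.0478 = 0.03725780
in basis points: 0.03725780 × 10⁴ = 372.5780 bp

spread=372.5780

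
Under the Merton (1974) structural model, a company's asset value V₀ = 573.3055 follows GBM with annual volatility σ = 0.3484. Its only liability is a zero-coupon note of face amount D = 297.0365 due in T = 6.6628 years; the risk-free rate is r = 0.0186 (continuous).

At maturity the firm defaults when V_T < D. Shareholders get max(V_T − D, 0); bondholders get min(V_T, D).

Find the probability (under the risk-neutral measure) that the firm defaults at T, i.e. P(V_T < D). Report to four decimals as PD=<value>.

PD=0.3375

d₁ = [ln(V₀/D) + (r + σ²/2)T] / (σ√T)
   = [ln(573.3055/297.0365) + (0.0186 + 0.5·0.3484²)·6.6628] / (0.3484·√6.6628)
   = [0.657564 + 0.528302] / 0.899304 = 1.318648
d₂ = d₁ − σ√T = 1.318648 − 0.899304 = 0.419344
risk-neutral PD = N(−d₂) = N(-0.419344) = 0.337482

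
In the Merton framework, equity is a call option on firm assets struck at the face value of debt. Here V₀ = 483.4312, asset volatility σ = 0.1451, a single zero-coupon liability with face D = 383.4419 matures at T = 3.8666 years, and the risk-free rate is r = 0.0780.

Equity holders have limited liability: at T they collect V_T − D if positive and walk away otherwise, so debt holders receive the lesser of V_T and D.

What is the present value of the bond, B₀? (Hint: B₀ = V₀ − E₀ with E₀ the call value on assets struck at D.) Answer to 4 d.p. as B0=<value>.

d₁ = [ln(V₀/D) + (r + σ²/2)T] / (σ√T)
   = [ln(483.4312/383.4419) + (0.0780 + 0.5·0.1451²)·3.8666] / (0.1451·√3.8666)
   = [0.231721 + 0.342299] / 0.285320 = 2.011845
d₂ = d₁ − σ√T = 2.011845 − 0.285320 = 1.726525
N(d₁) = 0.977882,  N(d₂) = 0.957874,  e^(−rT) = 0.739638
E₀ = V₀·N(d₁) − D·e^(−rT)·N(d₂)
   = 483.4312·0.977882 − 383.4419·0.739638·0.957874 = 201.077928
B₀ = V₀ − E₀ = 483.4312 − 201.077928 = 282.353272

B0=282.3533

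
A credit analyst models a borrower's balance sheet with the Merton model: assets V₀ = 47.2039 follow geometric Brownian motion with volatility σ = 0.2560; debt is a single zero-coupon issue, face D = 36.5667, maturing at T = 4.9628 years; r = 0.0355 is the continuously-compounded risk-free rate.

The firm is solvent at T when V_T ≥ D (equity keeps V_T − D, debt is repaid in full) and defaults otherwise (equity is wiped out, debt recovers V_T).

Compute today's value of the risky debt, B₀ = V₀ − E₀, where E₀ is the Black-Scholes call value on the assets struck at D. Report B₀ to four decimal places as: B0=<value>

B0=27.9121

d₁ = [ln(V₀/D) + (r + σ²/2)T] / (σ√T)
   = [ln(47.2039/36.5667) + (0.0355 + 0.5·0.2560²)·4.9628] / (0.2560·√4.9628)
   = [0.255339 + 0.338800] / 0.570300 = 1.041801
d₂ = d₁ − σ√T = 1.041801 − 0.570300 = 0.471501
N(d₁) = 0.851248,  N(d₂) = 0.681358,  e^(−rT) = 0.838468
E₀ = V₀·N(d₁) − D·e^(−rT)·N(d₂)
   = 47.2039·0.851248 − 36.5667·0.838468·0.681358 = 19.291781
B₀ = V₀ − E₀ = 47.2039 − 19.291781 = 27.912119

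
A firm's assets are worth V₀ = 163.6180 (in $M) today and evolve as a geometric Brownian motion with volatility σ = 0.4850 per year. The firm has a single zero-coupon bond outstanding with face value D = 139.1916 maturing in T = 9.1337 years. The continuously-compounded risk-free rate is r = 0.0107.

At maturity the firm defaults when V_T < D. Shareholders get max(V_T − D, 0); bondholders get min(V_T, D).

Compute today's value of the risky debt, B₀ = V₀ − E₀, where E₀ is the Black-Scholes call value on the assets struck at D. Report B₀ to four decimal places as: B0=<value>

d₁ = [ln(V₀/D) + (r + σ²/2)T] / (σ√T)
   = [ln(163.6180/139.1916) + (0.0107 + 0.5·0.4850²)·9.1337] / (0.4850·√9.1337)
   = [0.161683 + 1.171968] / 1.465768 = 0.909865
d₂ = d₁ − σ√T = 0.909865 − 1.465768 = -0.555902
N(d₁) = 0.818553,  N(d₂) = 0.289139,  e^(−rT) = 0.906893
E₀ = V₀·N(d₁) − D·e^(−rT)·N(d₂)
   = 163.6180·0.818553 − 139.1916·0.906893·0.289139 = 97.431493
B₀ = V₀ − E₀ = 163.6180 − 97.431493 = 66.186507

B0=66.1865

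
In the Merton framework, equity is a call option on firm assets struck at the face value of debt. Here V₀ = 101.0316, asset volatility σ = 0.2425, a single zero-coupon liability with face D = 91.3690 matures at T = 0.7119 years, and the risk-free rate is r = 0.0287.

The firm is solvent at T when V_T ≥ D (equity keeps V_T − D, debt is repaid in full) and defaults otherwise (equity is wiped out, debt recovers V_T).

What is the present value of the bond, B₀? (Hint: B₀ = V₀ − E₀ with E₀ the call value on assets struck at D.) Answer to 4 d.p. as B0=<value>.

d₁ = [ln(V₀/D) + (r + σ²/2)T] / (σ√T)
   = [ln(101.0316/91.3690) + (0.0287 + 0.5·0.2425²)·0.7119] / (0.2425·√0.7119)
   = [0.100527 + 0.041364] / 0.204607 = 0.693478
d₂ = d₁ − σ√T = 0.693478 − 0.204607 = 0.488871
N(d₁) = 0.755995,  N(d₂) = 0.687533,  e^(−rT) = 0.979776
E₀ = V₀·N(d₁) − D·e^(−rT)·N(d₂)
   = 101.0316·0.755995 − 91.3690·0.979776·0.687533 = 14.830638
B₀ = V₀ − E₀ = 101.0316 − 14.830638 = 86.200962

B0=86.2010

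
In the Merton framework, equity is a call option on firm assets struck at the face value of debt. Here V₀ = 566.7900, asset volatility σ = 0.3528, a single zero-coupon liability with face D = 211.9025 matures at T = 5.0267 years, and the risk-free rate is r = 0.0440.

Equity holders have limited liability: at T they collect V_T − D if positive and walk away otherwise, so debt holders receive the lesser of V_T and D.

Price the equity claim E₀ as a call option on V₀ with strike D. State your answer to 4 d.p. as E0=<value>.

d₁ = [ln(V₀/D) + (r + σ²/2)T] / (σ√T)
   = [ln(566.7900/211.9025) + (0.0440 + 0.5·0.3528²)·5.0267] / (0.3528·√5.0267)
   = [0.983863 + 0.534006] / 0.790988 = 1.918952
d₂ = d₁ − σ√T = 1.918952 − 0.790988 = 1.127964
N(d₁) = 0.972505,  N(d₂) = 0.870332,  e^(−rT) = 0.801577
E₀ = V₀·N(d₁) − D·e^(−rT)·N(d₂)
   = 566.7900·0.972505 − 211.9025·0.801577·0.870332 = 403.374752

E0=403.3748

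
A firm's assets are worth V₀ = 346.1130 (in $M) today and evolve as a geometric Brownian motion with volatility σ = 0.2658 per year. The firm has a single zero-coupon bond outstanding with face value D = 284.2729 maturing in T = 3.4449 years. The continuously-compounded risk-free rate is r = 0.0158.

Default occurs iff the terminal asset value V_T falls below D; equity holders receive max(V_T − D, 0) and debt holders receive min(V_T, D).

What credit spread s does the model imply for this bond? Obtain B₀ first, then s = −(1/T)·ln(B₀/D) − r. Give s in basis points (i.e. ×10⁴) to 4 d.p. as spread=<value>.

spread=329.6830

d₁ = [ln(V₀/D) + (r + σ²/2)T] / (σ√T)
   = [ln(346.1130/284.2729) + (0.0158 + 0.5·0.2658²)·3.4449] / (0.2658·√3.4449)
   = [0.196831 + 0.176120] / 0.493337 = 0.755976
d₂ = d₁ − σ√T = 0.755976 − 0.493337 = 0.262639
N(d₁) = 0.775168,  N(d₂) = 0.603586,  e^(−rT) = 0.947025
E₀ = V₀·N(d₁) − D·e^(−rT)·N(d₂)
   = 346.1130·0.775168 − 284.2729·0.947025·0.603586 = 105.802274
B₀ = V₀ − E₀ = 346.1130 − 105.802274 = 240.310726
spread = −(1/T)·ln(B₀/D) − r = −(1/3.4449)·ln(240.310726/284.2729) − 0.0158 = 0.03296830
in basis points: 0.03296830 × 10⁴ = 329.6830 bp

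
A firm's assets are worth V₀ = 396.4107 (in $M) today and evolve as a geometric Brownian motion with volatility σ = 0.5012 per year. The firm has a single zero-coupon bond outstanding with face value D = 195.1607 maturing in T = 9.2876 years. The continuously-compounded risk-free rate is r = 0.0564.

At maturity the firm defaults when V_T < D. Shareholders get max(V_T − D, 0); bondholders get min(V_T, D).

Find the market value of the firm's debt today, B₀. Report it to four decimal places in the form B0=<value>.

B0=82.8285

d₁ = [ln(V₀/D) + (r + σ²/2)T] / (σ√T)
   = [ln(396.4107/195.1607) + (0.0564 + 0.5·0.5012²)·9.2876] / (0.5012·√9.2876)
   = [0.708627 + 1.690350] / 1.527435 = 1.570592
d₂ = d₁ − σ√T = 1.570592 − 1.527435 = 0.043157
N(d₁) = 0.941861,  N(d₂) = 0.517212,  e^(−rT) = 0.592253
E₀ = V₀·N(d₁) − D·e^(−rT)·N(d₂)
   = 396.4107·0.941861 − 195.1607·0.592253·0.517212 = 313.582183
B₀ = V₀ − E₀ = 396.4107 − 313.582183 = 82.828517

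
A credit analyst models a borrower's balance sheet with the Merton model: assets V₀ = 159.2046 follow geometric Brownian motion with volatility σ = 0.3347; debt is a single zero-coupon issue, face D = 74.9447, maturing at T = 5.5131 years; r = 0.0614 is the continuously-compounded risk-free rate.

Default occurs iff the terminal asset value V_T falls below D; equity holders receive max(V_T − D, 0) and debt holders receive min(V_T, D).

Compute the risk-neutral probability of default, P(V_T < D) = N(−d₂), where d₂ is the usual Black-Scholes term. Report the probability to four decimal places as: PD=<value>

PD=0.1595

d₁ = [ln(V₀/D) + (r + σ²/2)T] / (σ√T)
   = [ln(159.2046/74.9447) + (0.0614 + 0.5·0.3347²)·5.5131] / (0.3347·√5.5131)
   = [0.753440 + 0.647304] / 0.785875 = 1.782400
d₂ = d₁ − σ√T = 1.782400 − 0.785875 = 0.996524
risk-neutral PD = N(−d₂) = N(-0.996524) = 0.159498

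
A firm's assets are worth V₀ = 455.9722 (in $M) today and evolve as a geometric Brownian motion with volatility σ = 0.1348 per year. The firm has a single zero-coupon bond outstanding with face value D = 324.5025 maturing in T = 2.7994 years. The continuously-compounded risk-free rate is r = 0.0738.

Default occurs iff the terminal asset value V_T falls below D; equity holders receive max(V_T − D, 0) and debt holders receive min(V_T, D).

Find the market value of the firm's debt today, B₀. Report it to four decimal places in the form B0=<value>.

d₁ = [ln(V₀/D) + (r + σ²/2)T] / (σ√T)
   = [ln(455.9722/324.5025) + (0.0738 + 0.5·0.1348²)·2.7994] / (0.1348·√2.7994)
   = [0.340139 + 0.232030] / 0.225539 = 2.536889
d₂ = d₁ − σ√T = 2.536889 − 0.225539 = 2.311349
N(d₁) = 0.994408,  N(d₂) = 0.989593,  e^(−rT) = 0.813348
E₀ = V₀·N(d₁) − D·e^(−rT)·N(d₂)
   = 455.9722·0.994408 − 324.5025·0.813348·0.989593 = 192.235456
B₀ = V₀ − E₀ = 455.9722 − 192.235456 = 263.736744

B0=263.7367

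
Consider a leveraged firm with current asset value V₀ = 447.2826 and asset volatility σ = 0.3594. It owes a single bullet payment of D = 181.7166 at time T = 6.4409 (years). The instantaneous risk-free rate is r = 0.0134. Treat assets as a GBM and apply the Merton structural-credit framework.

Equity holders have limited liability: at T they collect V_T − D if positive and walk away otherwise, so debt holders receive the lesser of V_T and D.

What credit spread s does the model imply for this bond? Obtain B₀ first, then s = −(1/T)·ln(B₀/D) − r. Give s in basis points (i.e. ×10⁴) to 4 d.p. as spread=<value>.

spread=162.3149

d₁ = [ln(V₀/D) + (r + σ²/2)T] / (σ√T)
   = [ln(447.2826/181.7166) + (0.0134 + 0.5·0.3594²)·6.4409] / (0.3594·√6.4409)
   = [0.900742 + 0.502288] / 0.912119 = 1.538211
d₂ = d₁ − σ√T = 1.538211 − 0.912119 = 0.626092
N(d₁) = 0.938001,  N(d₂) = 0.734373,  e^(−rT) = 0.917312
E₀ = V₀·N(d₁) − D·e^(−rT)·N(d₂)
   = 447.2826·0.938001 − 181.7166·0.917312·0.734373 = 297.138592
B₀ = V₀ − E₀ = 447.2826 − 297.138592 = 150.144008
spread = −(1/T)·ln(B₀/D) − r = −(1/6.4409)·ln(150.144008/181.7166) − 0.0134 = 0.01623149
in basis points: 0.01623149 × 10⁴ = 162.3149 bp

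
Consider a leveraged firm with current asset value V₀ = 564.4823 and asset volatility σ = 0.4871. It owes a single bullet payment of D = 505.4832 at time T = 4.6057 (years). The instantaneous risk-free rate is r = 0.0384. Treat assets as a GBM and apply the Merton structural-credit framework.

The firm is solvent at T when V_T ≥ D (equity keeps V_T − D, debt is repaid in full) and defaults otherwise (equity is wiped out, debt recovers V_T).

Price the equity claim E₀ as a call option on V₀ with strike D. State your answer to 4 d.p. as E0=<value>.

E0=274.1686

d₁ = [ln(V₀/D) + (r + σ²/2)T] / (σ√T)
   = [ln(564.4823/505.4832) + (0.0384 + 0.5·0.4871²)·4.6057] / (0.4871·√4.6057)
   = [0.110394 + 0.723248] / 1.045360 = 0.797469
d₂ = d₁ − σ√T = 0.797469 − 1.045360 = -0.247891
N(d₁) = 0.787411,  N(d₂) = 0.402109,  e^(−rT) = 0.837898
E₀ = V₀·N(d₁) − D·e^(−rT)·N(d₂)
   = 564.4823·0.787411 − 505.4832·0.837898·0.402109 = 274.168645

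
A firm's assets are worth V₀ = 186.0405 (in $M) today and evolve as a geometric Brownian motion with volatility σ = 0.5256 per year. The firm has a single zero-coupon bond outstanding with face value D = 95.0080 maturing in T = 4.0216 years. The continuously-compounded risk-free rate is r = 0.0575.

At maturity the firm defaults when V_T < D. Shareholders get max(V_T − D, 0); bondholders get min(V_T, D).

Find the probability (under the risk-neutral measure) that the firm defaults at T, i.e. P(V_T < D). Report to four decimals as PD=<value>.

PD=0.3707

d₁ = [ln(V₀/D) + (r + σ²/2)T] / (σ√T)
   = [ln(186.0405/95.0080) + (0.0575 + 0.5·0.5256²)·4.0216] / (0.5256·√4.0216)
   = [0.672003 + 0.786736] / 1.054034 = 1.383958
d₂ = d₁ − σ√T = 1.383958 − 1.054034 = 0.329924
risk-neutral PD = N(−d₂) = N(-0.329924) = 0.370729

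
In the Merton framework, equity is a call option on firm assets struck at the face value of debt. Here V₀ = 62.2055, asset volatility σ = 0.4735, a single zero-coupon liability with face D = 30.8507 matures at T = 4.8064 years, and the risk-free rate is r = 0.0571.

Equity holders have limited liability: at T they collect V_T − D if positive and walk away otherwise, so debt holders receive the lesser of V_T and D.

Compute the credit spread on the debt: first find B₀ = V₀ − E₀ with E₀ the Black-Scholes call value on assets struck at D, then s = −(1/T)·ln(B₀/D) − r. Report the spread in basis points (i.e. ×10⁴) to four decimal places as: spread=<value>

d₁ = [ln(V₀/D) + (r + σ²/2)T] / (σ√T)
   = [ln(62.2055/30.8507) + (0.0571 + 0.5·0.4735²)·4.8064] / (0.4735·√4.8064)
   = [0.701284 + 0.813248] / 1.038078 = 1.458977
d₂ = d₁ − σ√T = 1.458977 − 1.038078 = 0.420900
N(d₁) = 0.927714,  N(d₂) = 0.663086,  e^(−rT) = 0.759993
E₀ = V₀·N(d₁) − D·e^(−rT)·N(d₂)
   = 62.2055·0.927714 − 30.8507·0.759993·0.663086 = 42.162006
B₀ = V₀ − E₀ = 62.2055 − 42.162006 = 20.043494
spread = −(1/T)·ln(B₀/D) − r = −(1/4.8064)·ln(20.043494/30.8507) − 0.0571 = 0.03262512
in basis points: 0.03262512 × 10⁴ = 326.2512 bp

spread=326.2512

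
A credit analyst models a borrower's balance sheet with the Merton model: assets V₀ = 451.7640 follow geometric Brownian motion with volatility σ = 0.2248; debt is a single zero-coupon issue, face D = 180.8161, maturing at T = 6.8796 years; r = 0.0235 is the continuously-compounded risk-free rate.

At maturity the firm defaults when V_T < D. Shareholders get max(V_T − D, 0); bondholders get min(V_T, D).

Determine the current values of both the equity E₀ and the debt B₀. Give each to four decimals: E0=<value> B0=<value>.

d₁ = [ln(V₀/D) + (r + σ²/2)T] / (σ√T)
   = [ln(451.7640/180.8161) + (0.0235 + 0.5·0.2248²)·6.8796] / (0.2248·√6.8796)
   = [0.915679 + 0.335501] / 0.589628 = 2.121984
d₂ = d₁ − σ√T = 2.121984 − 0.589628 = 1.532356
N(d₁) = 0.983080,  N(d₂) = 0.937283,  e^(−rT) = 0.850721
E₀ = V₀·N(d₁) − D·e^(−rT)·N(d₂)
   = 451.7640·0.983080 − 180.8161·0.850721·0.937283 = 299.943667
B₀ = V₀ − E₀ = 451.7640 − 299.943667 = 151.820333

E0=299.9437 B0=151.8203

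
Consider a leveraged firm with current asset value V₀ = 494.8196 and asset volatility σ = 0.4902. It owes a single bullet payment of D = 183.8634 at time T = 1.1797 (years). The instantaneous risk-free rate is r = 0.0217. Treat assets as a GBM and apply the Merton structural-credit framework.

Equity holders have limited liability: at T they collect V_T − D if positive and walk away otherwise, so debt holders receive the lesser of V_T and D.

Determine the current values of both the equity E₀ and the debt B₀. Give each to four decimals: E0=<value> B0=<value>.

E0=317.2755 B0=177.5441

d₁ = [ln(V₀/D) + (r + σ²/2)T] / (σ√T)
   = [ln(494.8196/183.8634) + (0.0217 + 0.5·0.4902²)·1.1797] / (0.4902·√1.1797)
   = [0.990000 + 0.167338] / 0.532426 = 2.173708
d₂ = d₁ − σ√T = 2.173708 − 0.532426 = 1.641282
N(d₁) = 0.985136,  N(d₂) = 0.949631,  e^(−rT) = 0.974725
E₀ = V₀·N(d₁) − D·e^(−rT)·N(d₂)
   = 494.8196·0.985136 − 183.8634·0.974725·0.949631 = 317.275529
B₀ = V₀ − E₀ = 494.8196 − 317.275529 = 177.544071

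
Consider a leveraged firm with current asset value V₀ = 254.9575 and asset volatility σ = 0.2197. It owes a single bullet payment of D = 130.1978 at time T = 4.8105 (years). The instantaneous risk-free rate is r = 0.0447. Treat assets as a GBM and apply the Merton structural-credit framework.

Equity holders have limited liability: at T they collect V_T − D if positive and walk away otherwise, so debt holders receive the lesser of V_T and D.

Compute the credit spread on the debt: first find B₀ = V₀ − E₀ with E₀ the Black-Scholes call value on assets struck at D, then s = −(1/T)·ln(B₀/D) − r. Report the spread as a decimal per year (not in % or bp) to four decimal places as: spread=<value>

d₁ = [ln(V₀/D) + (r + σ²/2)T] / (σ√T)
   = [ln(254.9575/130.1978) + (0.0447 + 0.5·0.2197²)·4.8105] / (0.2197·√4.8105)
   = [0.672042 + 0.331126] / 0.481865 = 2.081846
d₂ = d₁ − σ√T = 2.081846 − 0.481865 = 1.599981
N(d₁) = 0.981322,  N(d₂) = 0.945199,  e^(−rT) = 0.806518
E₀ = V₀·N(d₁) − D·e^(−rT)·N(d₂)
   = 254.9575·0.981322 − 130.1978·0.806518·0.945199 = 150.943015
B₀ = V₀ − E₀ = 254.9575 − 150.943015 = 104.014485
spread = −(1/T)·ln(B₀/D) − r = −(1/4.8105)·ln(104.014485/130.1978) − 0.0447 = 0.00197387

spread=0.0020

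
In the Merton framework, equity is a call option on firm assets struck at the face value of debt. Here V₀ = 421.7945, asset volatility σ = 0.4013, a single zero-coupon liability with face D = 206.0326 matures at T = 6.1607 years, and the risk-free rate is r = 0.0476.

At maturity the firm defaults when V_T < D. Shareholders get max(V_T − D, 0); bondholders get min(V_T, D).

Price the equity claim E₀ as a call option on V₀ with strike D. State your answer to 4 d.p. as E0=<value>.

E0=287.1515

d₁ = [ln(V₀/D) + (r + σ²/2)T] / (σ√T)
   = [ln(421.7945/206.0326) + (0.0476 + 0.5·0.4013²)·6.1607] / (0.4013·√6.1607)
   = [0.716484 + 0.789314] / 0.996057 = 1.511759
d₂ = d₁ − σ√T = 1.511759 − 0.996057 = 0.515702
N(d₁) = 0.934702,  N(d₂) = 0.696969,  e^(−rT) = 0.745836
E₀ = V₀·N(d₁) − D·e^(−rT)·N(d₂)
   = 421.7945·0.934702 − 206.0326·0.745836·0.696969 = 287.151546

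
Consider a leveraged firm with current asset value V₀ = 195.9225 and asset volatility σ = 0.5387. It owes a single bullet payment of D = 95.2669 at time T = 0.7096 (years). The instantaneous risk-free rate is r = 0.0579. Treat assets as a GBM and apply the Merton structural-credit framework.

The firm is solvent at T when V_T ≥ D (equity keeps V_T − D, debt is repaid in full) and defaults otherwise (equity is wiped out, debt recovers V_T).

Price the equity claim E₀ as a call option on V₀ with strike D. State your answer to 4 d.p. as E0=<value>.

E0=105.6357

d₁ = [ln(V₀/D) + (r + σ²/2)T] / (σ√T)
   = [ln(195.9225/95.2669) + (0.0579 + 0.5·0.5387²)·0.7096] / (0.5387·√0.7096)
   = [0.721037 + 0.144048] / 0.453789 = 1.906360
d₂ = d₁ − σ√T = 1.906360 − 0.453789 = 1.452571
N(d₁) = 0.971698,  N(d₂) = 0.926829,  e^(−rT) = 0.959747
E₀ = V₀·N(d₁) − D·e^(−rT)·N(d₂)
   = 195.9225·0.971698 − 95.2669·0.959747·0.926829 = 105.635669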